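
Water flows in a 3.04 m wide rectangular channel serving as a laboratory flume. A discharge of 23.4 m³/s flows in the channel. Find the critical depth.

y_c = 1.82 m

For a rectangular channel, critical depth y_c = (q²/g)^(1/3) where q = Q/b = 23.4/3.04 = 7.697 m²/s.
So y_c = (7.697²/9.81)^(1/3) = 1.82 m.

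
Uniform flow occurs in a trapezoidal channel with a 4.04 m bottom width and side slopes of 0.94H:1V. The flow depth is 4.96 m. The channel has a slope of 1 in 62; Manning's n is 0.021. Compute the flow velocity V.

With bottom width b = 4.04 m and side slope z = 0.94: A = (b + zy)y = (4.04 + 0.94×4.96)×4.96 = 43.16 m²; P = b + 2y√(1+z²) = 4.04 + 2×4.96×1.372 = 17.65 m.
Hydraulic radius R = A/P = 43.16/17.65 = 2.445 m.
From Manning's equation, V = (1/n) R^(2/3) S^(1/2) = (1/0.021) × 2.445^(2/3) × 0.01613^(1/2) = 11 m/s.

V = 11 m/s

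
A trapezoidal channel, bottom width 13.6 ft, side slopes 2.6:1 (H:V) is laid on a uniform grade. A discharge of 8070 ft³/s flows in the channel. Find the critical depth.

y_c = 12 ft

At critical depth, Q² T / (g A³) = 1, i.e. A³/T = Q²/g = 8070²/32.2 = 2023000.
Trying y = 14.8 ft: A³/T = 5057000 — over.
Trying y = 12 ft: A³/T = 2044000 — matches.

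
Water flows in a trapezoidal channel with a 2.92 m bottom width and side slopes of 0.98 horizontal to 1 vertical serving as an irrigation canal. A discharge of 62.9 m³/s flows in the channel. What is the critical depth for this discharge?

y_c = 2.68 m

At critical depth, Q² T / (g A³) = 1, i.e. A³/T = Q²/g = 62.9²/9.81 = 403.3.
Trying y = 3.01 m: A³/T = 625.3 — too large.
Trying y = 1.86 m: A³/T = 104.6 — too small.
Trying y = 2.68 m: A³/T = 401.9 — matches.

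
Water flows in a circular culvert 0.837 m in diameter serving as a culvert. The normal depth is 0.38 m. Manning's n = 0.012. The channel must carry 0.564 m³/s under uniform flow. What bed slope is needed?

S = 0.0068

For a circular section of diameter D = 0.837 m at depth y = 0.38 m, the central angle is θ = 2 arccos(1 − 2y/D) = 2.957 rad. Then A = (D²/8)(θ − sin θ) = 0.2429 m² and P = Dθ/2 = 1.238 m.
Hydraulic radius R = A/P = 0.2429/1.238 = 0.1963 m.
From Manning's equation, S = [nQ / (1 A R^(2/3))]² = [0.012 × 0.564 / (1 × 0.2429 × 0.1963^(2/3))]² = 0.0068.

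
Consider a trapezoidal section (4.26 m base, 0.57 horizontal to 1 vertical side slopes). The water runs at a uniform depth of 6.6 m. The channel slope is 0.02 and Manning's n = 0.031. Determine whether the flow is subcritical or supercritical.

With bottom width b = 4.26 m and side slope z = 0.57: A = (b + zy)y = (4.26 + 0.57×6.6)×6.6 = 52.95 m²; P = b + 2y√(1+z²) = 4.26 + 2×6.6×1.151 = 19.45 m.
Hydraulic radius R = A/P = 52.95/19.45 = 2.722 m.
V = (1/n) R^(2/3) √S = (1/0.031) × 2.722^(2/3) × √0.02 = 8.893 m/s. Hydraulic depth D_h = A/T = 52.95/11.78 = 4.493 m.
Froude number Fr = V/√(g·D_h) = 8.893/√(9.81×4.493) = 1.34, which is greater than 1, so the flow is supercritical.

supercritical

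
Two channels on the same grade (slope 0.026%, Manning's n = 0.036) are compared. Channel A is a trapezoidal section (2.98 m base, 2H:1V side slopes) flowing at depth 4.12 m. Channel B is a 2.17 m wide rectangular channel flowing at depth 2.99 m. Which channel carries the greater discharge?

channel A

Channel A: With bottom width b = 2.98 m and side slope z = 2: A = (b + zy)y = (2.98 + 2×4.12)×4.12 = 46.23 m²; P = b + 2y√(1+z²) = 2.98 + 2×4.12×2.236 = 21.41 m. Hydraulic radius R = A/P = 46.23/21.41 = 2.16 m. Q_A = (1/0.036)·46.23·2.16^(2/3)·√0.00026 = 34.59 m³/s.
Channel B: Flow area A = b·y = 2.17 × 2.99 = 6.488 m². Wetted perimeter P = b + 2y = 2.17 + 2×2.99 = 8.15 m. Hydraulic radius R = A/P = 6.488/8.15 = 0.7961 m. Q_B = (1/0.036)·6.488·0.7961^(2/3)·√0.00026 = 2.496 m³/s.
Q_A = 34.59 m³/s vs Q_B = 2.496 m³/s, so channel A carries more.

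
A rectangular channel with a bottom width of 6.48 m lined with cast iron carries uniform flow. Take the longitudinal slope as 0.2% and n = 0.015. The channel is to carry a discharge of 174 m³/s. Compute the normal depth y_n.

y_n = 5.58 m

Manning's equation rearranged: A R^(2/3) = nQ / (1·√S) = 0.015 × 174 / (√0.002) = 58.36.
At y = 4.18 m: A R^(2/3) = 40.45 — low.
At y = 6.28 m: A R^(2/3) = 67.52 — high.
At y = 5.58 m: A R^(2/3) = 58.35 — close enough.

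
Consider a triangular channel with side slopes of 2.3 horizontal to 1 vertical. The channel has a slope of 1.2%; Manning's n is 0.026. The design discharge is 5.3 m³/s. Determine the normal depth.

y_n = 0.969 m

Manning's equation rearranged: A R^(2/3) = nQ / (1·√S) = 0.026 × 5.3 / (√0.012) = 1.258.
Try y = 1.1 m: A R^(2/3) = 1.763 — over.
Try y = 0.7 m: A R^(2/3) = 0.5283 — short.
Try y = 0.969 m: A R^(2/3) = 1.257 — ≈ 1.258.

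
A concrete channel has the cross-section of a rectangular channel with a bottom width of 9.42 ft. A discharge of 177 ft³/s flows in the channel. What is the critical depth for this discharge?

For a rectangular channel, critical depth y_c = (q²/g)^(1/3) where q = Q/b = 177/9.42 = 18.79 ft²/s.
So y_c = (18.79²/32.2)^(1/3) = 2.22 ft.

y_c = 2.22 ft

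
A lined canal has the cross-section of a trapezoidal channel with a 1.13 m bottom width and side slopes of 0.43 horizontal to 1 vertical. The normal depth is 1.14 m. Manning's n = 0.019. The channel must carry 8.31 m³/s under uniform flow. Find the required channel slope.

With bottom width b = 1.13 m and side slope z = 0.43: A = (b + zy)y = (1.13 + 0.43×1.14)×1.14 = 1.847 m²; P = b + 2y√(1+z²) = 1.13 + 2×1.14×1.089 = 3.612 m.
Hydraulic radius R = A/P = 1.847/3.612 = 0.5114 m.
From Manning's equation, S = [nQ / (1 A R^(2/3))]² = [0.019 × 8.31 / (1 × 1.847 × 0.5114^(2/3))]² = 0.0179.

S = 0.0179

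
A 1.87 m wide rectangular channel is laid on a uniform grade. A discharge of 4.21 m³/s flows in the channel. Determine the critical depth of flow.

y_c = 0.802 m

For a rectangular channel, critical depth y_c = (q²/g)^(1/3) where q = Q/b = 4.21/1.87 = 2.251 m²/s.
So y_c = (2.251²/9.81)^(1/3) = 0.802 m.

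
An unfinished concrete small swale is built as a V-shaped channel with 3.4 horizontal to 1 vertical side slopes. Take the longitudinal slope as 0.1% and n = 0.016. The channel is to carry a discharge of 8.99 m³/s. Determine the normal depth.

y_n = 1.34 m

Manning's equation rearranged: A R^(2/3) = nQ / (1·√S) = 0.016 × 8.99 / (√0.001) = 4.549.
Try y = 1.54 m: A R^(2/3) = 6.589 — too large.
Try y = 1.34 m: A R^(2/3) = 4.547 — ≈ 4.549.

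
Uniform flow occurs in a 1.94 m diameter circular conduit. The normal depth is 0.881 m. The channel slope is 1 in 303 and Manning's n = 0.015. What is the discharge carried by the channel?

For a circular section of diameter D = 1.94 m at depth y = 0.881 m, the central angle is θ = 2 arccos(1 − 2y/D) = 2.958 rad. Then A = (D²/8)(θ − sin θ) = 1.306 m² and P = Dθ/2 = 2.869 m.
Hydraulic radius R = A/P = 1.306/2.869 = 0.455 m.
Manning's equation: Q = (1/n) A R^(2/3) S^(1/2) = (1/0.015) × 1.306 × 0.455^(2/3) × 0.0033^(1/2) = 2.96 m³/s.

Q = 2.96 m³/s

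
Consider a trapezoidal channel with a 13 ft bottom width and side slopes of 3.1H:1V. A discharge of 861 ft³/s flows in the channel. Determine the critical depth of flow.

At critical depth, Q² T / (g A³) = 1, i.e. A³/T = Q²/g = 861²/32.2 = 23020.
Try y = 4.75 ft: A³/T = 53800 — over.
Try y = 3 ft: A³/T = 9475 — short.
Try y = 3.81 ft: A³/T = 23070 — close enough.

y_c = 3.81 ft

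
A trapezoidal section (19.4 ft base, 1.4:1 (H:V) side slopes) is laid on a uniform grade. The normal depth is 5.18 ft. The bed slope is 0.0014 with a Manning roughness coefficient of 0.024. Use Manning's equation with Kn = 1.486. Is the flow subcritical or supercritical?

subcritical

With bottom width b = 19.4 ft and side slope z = 1.4: A = (b + zy)y = (19.4 + 1.4×5.18)×5.18 = 138.1 ft²; P = b + 2y√(1+z²) = 19.4 + 2×5.18×1.72 = 37.22 ft.
Hydraulic radius R = A/P = 138.1/37.22 = 3.709 ft.
V = (1.486/n) R^(2/3) √S = (1.486/0.024) × 3.709^(2/3) × √0.0014 = 5.551 ft/s. Hydraulic depth D_h = A/T = 138.1/33.9 = 4.072 ft.
Froude number Fr = V/√(g·D_h) = 5.551/√(32.2×4.072) = 0.485, which is less than 1, so the flow is subcritical.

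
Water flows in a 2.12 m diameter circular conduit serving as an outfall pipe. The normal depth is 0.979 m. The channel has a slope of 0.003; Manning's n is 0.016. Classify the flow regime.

subcritical

For a circular section of diameter D = 2.12 m at depth y = 0.979 m, the central angle is θ = 2 arccos(1 − 2y/D) = 2.989 rad. Then A = (D²/8)(θ − sin θ) = 1.593 m² and P = Dθ/2 = 3.168 m.
Hydraulic radius R = A/P = 1.593/3.168 = 0.503 m.
V = (1/n) R^(2/3) √S = (1/0.016) × 0.503^(2/3) × √0.003 = 2.165 m/s. Hydraulic depth D_h = A/T = 1.593/2.114 = 0.7538 m.
Froude number Fr = V/√(g·D_h) = 2.165/√(9.81×0.7538) = 0.796, which is less than 1, so the flow is subcritical.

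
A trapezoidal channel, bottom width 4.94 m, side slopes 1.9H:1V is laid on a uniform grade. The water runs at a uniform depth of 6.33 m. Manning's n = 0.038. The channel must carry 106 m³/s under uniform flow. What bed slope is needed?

With bottom width b = 4.94 m and side slope z = 1.9: A = (b + zy)y = (4.94 + 1.9×6.33)×6.33 = 107.4 m²; P = b + 2y√(1+z²) = 4.94 + 2×6.33×2.147 = 32.12 m.
Hydraulic radius R = A/P = 107.4/32.12 = 3.344 m.
From Manning's equation, S = [nQ / (1 A R^(2/3))]² = [0.038 × 106 / (1 × 107.4 × 3.344^(2/3))]² = 0.000281.

S = 0.000281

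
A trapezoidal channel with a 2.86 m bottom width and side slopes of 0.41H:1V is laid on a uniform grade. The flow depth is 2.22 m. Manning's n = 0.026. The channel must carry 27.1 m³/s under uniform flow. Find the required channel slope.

S = 0.0063

With bottom width b = 2.86 m and side slope z = 0.41: A = (b + zy)y = (2.86 + 0.41×2.22)×2.22 = 8.37 m²; P = b + 2y√(1+z²) = 2.86 + 2×2.22×1.081 = 7.659 m.
Hydraulic radius R = A/P = 8.37/7.659 = 1.093 m.
From Manning's equation, S = [nQ / (1 A R^(2/3))]² = [0.026 × 27.1 / (1 × 8.37 × 1.093^(2/3))]² = 0.0063.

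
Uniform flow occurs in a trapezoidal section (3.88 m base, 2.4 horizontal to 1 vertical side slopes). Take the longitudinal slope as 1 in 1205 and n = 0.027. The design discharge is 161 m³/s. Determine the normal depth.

Manning's equation rearranged: A R^(2/3) = nQ / (1·√S) = 0.027 × 161 / (√0.0008299) = 150.9.
At y = 3.93 m: A R^(2/3) = 87.19 — too small.
At y = 6.28 m: A R^(2/3) = 261.5 — too large.
At y = 4.98 m: A R^(2/3) = 150.9 — ≈ 150.9.

y_n = 4.98 m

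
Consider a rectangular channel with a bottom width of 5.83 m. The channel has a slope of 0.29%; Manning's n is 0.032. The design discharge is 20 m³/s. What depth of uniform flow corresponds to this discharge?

Manning's equation rearranged: A R^(2/3) = nQ / (1·√S) = 0.032 × 20 / (√0.0029) = 11.88.
Trying y = 1.49 m: A R^(2/3) = 8.605 — low.
Trying y = 2.11 m: A R^(2/3) = 14.08 — high.
Trying y = 1.87 m: A R^(2/3) = 11.89 — close enough.

y_n = 1.87 m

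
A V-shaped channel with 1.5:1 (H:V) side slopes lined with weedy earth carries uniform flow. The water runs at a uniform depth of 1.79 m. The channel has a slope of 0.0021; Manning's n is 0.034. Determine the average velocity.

V = 1.11 m/s

For a triangular section with side slope z = 1.5: A = zy² = 1.5×1.79² = 4.806 m²; P = 2y√(1+z²) = 2×1.79×1.803 = 6.454 m.
Hydraulic radius R = A/P = 4.806/6.454 = 0.7447 m.
From Manning's equation, V = (1/n) R^(2/3) S^(1/2) = (1/0.034) × 0.7447^(2/3) × 0.0021^(1/2) = 1.11 m/s.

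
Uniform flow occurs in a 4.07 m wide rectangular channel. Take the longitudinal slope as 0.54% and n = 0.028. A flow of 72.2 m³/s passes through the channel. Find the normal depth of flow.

y_n = 5.24 m

Manning's equation rearranged: A R^(2/3) = nQ / (1·√S) = 0.028 × 72.2 / (√0.0054) = 27.51.
Try y = 4.11 m: A R^(2/3) = 20.54 — short.
Try y = 6.41 m: A R^(2/3) = 34.86 — over.
Try y = 5.24 m: A R^(2/3) = 27.52 — matches.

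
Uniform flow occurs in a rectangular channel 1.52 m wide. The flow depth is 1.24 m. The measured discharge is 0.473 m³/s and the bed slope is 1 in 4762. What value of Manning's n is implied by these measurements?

Flow area A = b·y = 1.52 × 1.24 = 1.885 m². Wetted perimeter P = b + 2y = 1.52 + 2×1.24 = 4 m.
Hydraulic radius R = A/P = 1.885/4 = 0.4712 m.
Rearranging Manning's equation: n = (1/Q) A R^(2/3) S^(1/2) = (1/0.473) × 1.885 × 0.4712^(2/3) × √0.00021 = 0.035.

n = 0.035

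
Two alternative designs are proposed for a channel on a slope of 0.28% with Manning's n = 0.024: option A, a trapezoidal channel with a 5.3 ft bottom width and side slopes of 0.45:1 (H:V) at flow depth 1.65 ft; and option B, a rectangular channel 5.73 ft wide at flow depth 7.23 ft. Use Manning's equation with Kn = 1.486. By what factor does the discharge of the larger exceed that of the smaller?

6.23

Channel A: With bottom width b = 5.3 ft and side slope z = 0.45: A = (b + zy)y = (5.3 + 0.45×1.65)×1.65 = 9.97 ft²; P = b + 2y√(1+z²) = 5.3 + 2×1.65×1.097 = 8.919 ft. Hydraulic radius R = A/P = 9.97/8.919 = 1.118 ft. Q_A = (1.486/0.024)·9.97·1.118^(2/3)·√0.0028 = 35.18 ft³/s.
Channel B: Flow area A = b·y = 5.73 × 7.23 = 41.43 ft². Wetted perimeter P = b + 2y = 5.73 + 2×7.23 = 20.19 ft. Hydraulic radius R = A/P = 41.43/20.19 = 2.052 ft. Q_B = (1.486/0.024)·41.43·2.052^(2/3)·√0.0028 = 219.2 ft³/s.
The larger discharge is 219.2 ft³/s and the smaller is 35.18 ft³/s; the ratio is 6.23.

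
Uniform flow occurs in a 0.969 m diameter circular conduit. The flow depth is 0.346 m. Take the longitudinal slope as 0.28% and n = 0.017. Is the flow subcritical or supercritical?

For a circular section of diameter D = 0.969 m at depth y = 0.346 m, the central angle is θ = 2 arccos(1 − 2y/D) = 2.562 rad. Then A = (D²/8)(θ − sin θ) = 0.2364 m² and P = Dθ/2 = 1.241 m.
Hydraulic radius R = A/P = 0.2364/1.241 = 0.1904 m.
V = (1/n) R^(2/3) √S = (1/0.017) × 0.1904^(2/3) × √0.0028 = 1.03 m/s. Hydraulic depth D_h = A/T = 0.2364/0.9286 = 0.2546 m.
Froude number Fr = V/√(g·D_h) = 1.03/√(9.81×0.2546) = 0.652, which is less than 1, so the flow is subcritical.

subcritical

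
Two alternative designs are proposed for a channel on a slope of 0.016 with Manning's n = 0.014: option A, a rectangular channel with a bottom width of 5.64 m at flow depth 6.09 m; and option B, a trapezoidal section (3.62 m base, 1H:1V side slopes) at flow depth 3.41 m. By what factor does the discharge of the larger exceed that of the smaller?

Channel A: Flow area A = b·y = 5.64 × 6.09 = 34.35 m². Wetted perimeter P = b + 2y = 5.64 + 2×6.09 = 17.82 m. Hydraulic radius R = A/P = 34.35/17.82 = 1.927 m. Q_A = (1/0.014)·34.35·1.927^(2/3)·√0.016 = 480.6 m³/s.
Channel B: With bottom width b = 3.62 m and side slope z = 1: A = (b + zy)y = (3.62 + 1×3.41)×3.41 = 23.97 m²; P = b + 2y√(1+z²) = 3.62 + 2×3.41×1.414 = 13.26 m. Hydraulic radius R = A/P = 23.97/13.26 = 1.807 m. Q_B = (1/0.014)·23.97·1.807^(2/3)·√0.016 = 321.3 m³/s.
The larger discharge is 480.6 m³/s and the smaller is 321.3 m³/s; the ratio is 1.5.

1.5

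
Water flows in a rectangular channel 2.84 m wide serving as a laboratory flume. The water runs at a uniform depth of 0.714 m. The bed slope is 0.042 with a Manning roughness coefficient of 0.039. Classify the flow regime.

Flow area A = b·y = 2.84 × 0.714 = 2.028 m². Wetted perimeter P = b + 2y = 2.84 + 2×0.714 = 4.268 m.
Hydraulic radius R = A/P = 2.028/4.268 = 0.4751 m.
V = (1/n) R^(2/3) √S = (1/0.039) × 0.4751^(2/3) × √0.042 = 3.2 m/s. Hydraulic depth D_h = A/T = 2.028/2.84 = 0.714 m.
Froude number Fr = V/√(g·D_h) = 3.2/√(9.81×0.714) = 1.21, which is greater than 1, so the flow is supercritical.

supercritical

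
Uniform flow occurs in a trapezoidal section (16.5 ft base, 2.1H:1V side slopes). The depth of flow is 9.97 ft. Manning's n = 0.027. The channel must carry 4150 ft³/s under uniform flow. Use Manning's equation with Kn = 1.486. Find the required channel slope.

With bottom width b = 16.5 ft and side slope z = 2.1: A = (b + zy)y = (16.5 + 2.1×9.97)×9.97 = 373.2 ft²; P = b + 2y√(1+z²) = 16.5 + 2×9.97×2.326 = 62.88 ft.
Hydraulic radius R = A/P = 373.2/62.88 = 5.936 ft.
From Manning's equation, S = [nQ / (1.486 A R^(2/3))]² = [0.027 × 4150 / (1.486 × 373.2 × 5.936^(2/3))]² = 0.0038.

S = 0.0038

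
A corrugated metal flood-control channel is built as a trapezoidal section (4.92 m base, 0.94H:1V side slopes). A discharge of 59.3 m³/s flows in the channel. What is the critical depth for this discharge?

y_c = 2.13 m

At critical depth, Q² T / (g A³) = 1, i.e. A³/T = Q²/g = 59.3²/9.81 = 358.5.
Try y = 2.5 m: A³/T = 624.1 — over.
Try y = 1.8 m: A³/T = 203 — short.
Try y = 2.13 m: A³/T = 359.2 — close enough.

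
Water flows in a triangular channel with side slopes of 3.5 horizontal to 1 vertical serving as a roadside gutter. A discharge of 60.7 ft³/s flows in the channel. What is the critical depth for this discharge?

y_c = 1.8 ft

At critical depth, Q² T / (g A³) = 1, i.e. A³/T = Q²/g = 60.7²/32.2 = 114.4.
Trying y = 2.08 ft: A³/T = 238.5 — too large.
Trying y = 1.57 ft: A³/T = 58.43 — too small.
Trying y = 1.8 ft: A³/T = 115.7 — close enough.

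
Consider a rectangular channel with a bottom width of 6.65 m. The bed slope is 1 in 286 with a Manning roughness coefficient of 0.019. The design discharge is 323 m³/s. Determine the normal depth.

y_n = 8.69 m

Manning's equation rearranged: A R^(2/3) = nQ / (1·√S) = 0.019 × 323 / (√0.003497) = 103.8.
Try y = 6.56 m: A R^(2/3) = 73.94 — too small.
Try y = 10.2 m: A R^(2/3) = 125.2 — too large.
Try y = 8.69 m: A R^(2/3) = 103.7 — close enough.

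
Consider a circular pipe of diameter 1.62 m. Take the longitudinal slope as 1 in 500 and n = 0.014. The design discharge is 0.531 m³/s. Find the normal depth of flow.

Manning's equation rearranged: A R^(2/3) = nQ / (1·√S) = 0.014 × 0.531 / (√0.002) = 0.1662.
At y = 0.468 m: A R^(2/3) = 0.2053 — too large.
At y = 0.356 m: A R^(2/3) = 0.1195 — too small.
At y = 0.42 m: A R^(2/3) = 0.1661 — ≈ 0.1662.

y_n = 0.42 m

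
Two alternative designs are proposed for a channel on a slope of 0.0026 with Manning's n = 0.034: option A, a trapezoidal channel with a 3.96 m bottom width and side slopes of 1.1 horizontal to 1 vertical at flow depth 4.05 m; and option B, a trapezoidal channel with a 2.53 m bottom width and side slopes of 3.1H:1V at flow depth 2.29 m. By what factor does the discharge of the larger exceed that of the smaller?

Channel A: With bottom width b = 3.96 m and side slope z = 1.1: A = (b + zy)y = (3.96 + 1.1×4.05)×4.05 = 34.08 m²; P = b + 2y√(1+z²) = 3.96 + 2×4.05×1.487 = 16 m. Hydraulic radius R = A/P = 34.08/16 = 2.13 m. Q_A = (1/0.034)·34.08·2.13^(2/3)·√0.0026 = 84.61 m³/s.
Channel B: With bottom width b = 2.53 m and side slope z = 3.1: A = (b + zy)y = (2.53 + 3.1×2.29)×2.29 = 22.05 m²; P = b + 2y√(1+z²) = 2.53 + 2×2.29×3.257 = 17.45 m. Hydraulic radius R = A/P = 22.05/17.45 = 1.264 m. Q_B = (1/0.034)·22.05·1.264^(2/3)·√0.0026 = 38.65 m³/s.
The larger discharge is 84.61 m³/s and the smaller is 38.65 m³/s; the ratio is 2.19.

2.19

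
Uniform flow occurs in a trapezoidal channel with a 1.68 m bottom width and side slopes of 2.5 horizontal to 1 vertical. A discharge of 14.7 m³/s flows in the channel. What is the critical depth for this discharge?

At critical depth, Q² T / (g A³) = 1, i.e. A³/T = Q²/g = 14.7²/9.81 = 22.03.
Try y = 1.46 m: A³/T = 52.48 — over.
Try y = 0.934 m: A³/T = 8.305 — short.
Try y = 1.19 m: A³/T = 22.28 — matches.

y_c = 1.19 m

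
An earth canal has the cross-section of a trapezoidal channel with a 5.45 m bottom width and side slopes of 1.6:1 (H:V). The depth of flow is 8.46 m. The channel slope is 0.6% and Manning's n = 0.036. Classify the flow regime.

With bottom width b = 5.45 m and side slope z = 1.6: A = (b + zy)y = (5.45 + 1.6×8.46)×8.46 = 160.6 m²; P = b + 2y√(1+z²) = 5.45 + 2×8.46×1.887 = 37.37 m.
Hydraulic radius R = A/P = 160.6/37.37 = 4.298 m.
V = (1/n) R^(2/3) √S = (1/0.036) × 4.298^(2/3) × √0.006 = 5.688 m/s. Hydraulic depth D_h = A/T = 160.6/32.52 = 4.939 m.
Froude number Fr = V/√(g·D_h) = 5.688/√(9.81×4.939) = 0.817, which is less than 1, so the flow is subcritical.

subcritical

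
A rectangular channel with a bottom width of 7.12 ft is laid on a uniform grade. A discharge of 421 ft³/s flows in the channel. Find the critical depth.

y_c = 4.77 ft

For a rectangular channel, critical depth y_c = (q²/g)^(1/3) where q = Q/b = 421/7.12 = 59.13 ft²/s.
So y_c = (59.13²/32.2)^(1/3) = 4.77 ft.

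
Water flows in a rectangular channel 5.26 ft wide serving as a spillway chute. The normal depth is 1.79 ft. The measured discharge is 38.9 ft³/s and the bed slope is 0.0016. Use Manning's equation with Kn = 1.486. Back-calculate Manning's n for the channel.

n = 0.015

Flow area A = b·y = 5.26 × 1.79 = 9.415 ft². Wetted perimeter P = b + 2y = 5.26 + 2×1.79 = 8.84 ft.
Hydraulic radius R = A/P = 9.415/8.84 = 1.065 ft.
Rearranging Manning's equation: n = (1.486/Q) A R^(2/3) S^(1/2) = (1.486/38.9) × 9.415 × 1.065^(2/3) × √0.0016 = 0.015.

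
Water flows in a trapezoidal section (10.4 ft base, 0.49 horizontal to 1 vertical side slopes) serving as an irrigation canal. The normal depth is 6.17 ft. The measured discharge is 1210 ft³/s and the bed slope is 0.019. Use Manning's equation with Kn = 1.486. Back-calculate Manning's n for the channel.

n = 0.0319

With bottom width b = 10.4 ft and side slope z = 0.49: A = (b + zy)y = (10.4 + 0.49×6.17)×6.17 = 82.82 ft²; P = b + 2y√(1+z²) = 10.4 + 2×6.17×1.114 = 24.14 ft.
Hydraulic radius R = A/P = 82.82/24.14 = 3.431 ft.
Rearranging Manning's equation: n = (1.486/Q) A R^(2/3) S^(1/2) = (1.486/1210) × 82.82 × 3.431^(2/3) × √0.019 = 0.0319.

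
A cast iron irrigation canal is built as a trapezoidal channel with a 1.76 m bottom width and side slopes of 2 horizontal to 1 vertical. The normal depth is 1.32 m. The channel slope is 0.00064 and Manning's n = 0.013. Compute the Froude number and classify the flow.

With bottom width b = 1.76 m and side slope z = 2: A = (b + zy)y = (1.76 + 2×1.32)×1.32 = 5.808 m²; P = b + 2y√(1+z²) = 1.76 + 2×1.32×2.236 = 7.663 m.
Hydraulic radius R = A/P = 5.808/7.663 = 0.7579 m.
V = (1/n) R^(2/3) √S = (1/0.013) × 0.7579^(2/3) × √0.00064 = 1.618 m/s. Hydraulic depth D_h = A/T = 5.808/7.04 = 0.825 m.
Froude number Fr = V/√(g·D_h) = 1.618/√(9.81×0.825) = 0.569, which is less than 1, so the flow is subcritical.

subcritical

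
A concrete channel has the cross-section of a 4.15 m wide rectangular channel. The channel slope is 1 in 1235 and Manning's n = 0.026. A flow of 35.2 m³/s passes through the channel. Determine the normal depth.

Manning's equation rearranged: A R^(2/3) = nQ / (1·√S) = 0.026 × 35.2 / (√0.0008097) = 32.16.
Try y = 4.08 m: A R^(2/3) = 20.94 — short.
Try y = 7.29 m: A R^(2/3) = 41.65 — over.
Try y = 5.84 m: A R^(2/3) = 32.19 — close enough.

y_n = 5.84 m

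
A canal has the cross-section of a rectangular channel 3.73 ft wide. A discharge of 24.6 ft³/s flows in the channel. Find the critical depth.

y_c = 1.11 ft

For a rectangular channel, critical depth y_c = (q²/g)^(1/3) where q = Q/b = 24.6/3.73 = 6.595 ft²/s.
So y_c = (6.595²/32.2)^(1/3) = 1.11 ft.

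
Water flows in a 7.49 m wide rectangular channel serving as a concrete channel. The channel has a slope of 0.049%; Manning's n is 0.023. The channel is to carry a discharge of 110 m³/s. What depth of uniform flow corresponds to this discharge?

Manning's equation rearranged: A R^(2/3) = nQ / (1·√S) = 0.023 × 110 / (√0.00049) = 114.3.
At y = 9.67 m: A R^(2/3) = 140.4 — high.
At y = 5.97 m: A R^(2/3) = 77.94 — low.
At y = 8.14 m: A R^(2/3) = 114.2 — ≈ 114.3.

y_n = 8.14 m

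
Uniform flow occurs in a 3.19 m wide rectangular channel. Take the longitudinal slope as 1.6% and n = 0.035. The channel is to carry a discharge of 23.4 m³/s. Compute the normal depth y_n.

Manning's equation rearranged: A R^(2/3) = nQ / (1·√S) = 0.035 × 23.4 / (√0.016) = 6.475.
Try y = 2.58 m: A R^(2/3) = 8.151 — over.
Try y = 1.81 m: A R^(2/3) = 5.172 — short.
Try y = 2.15 m: A R^(2/3) = 6.467 — ≈ 6.475.

y_n = 2.15 m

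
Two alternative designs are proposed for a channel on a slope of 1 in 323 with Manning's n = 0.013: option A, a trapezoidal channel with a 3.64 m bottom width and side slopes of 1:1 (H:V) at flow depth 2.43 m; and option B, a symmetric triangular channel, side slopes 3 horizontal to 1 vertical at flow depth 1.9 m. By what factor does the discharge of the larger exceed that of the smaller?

Channel A: With bottom width b = 3.64 m and side slope z = 1: A = (b + zy)y = (3.64 + 1×2.43)×2.43 = 14.75 m²; P = b + 2y√(1+z²) = 3.64 + 2×2.43×1.414 = 10.51 m. Hydraulic radius R = A/P = 14.75/10.51 = 1.403 m. Q_A = (1/0.013)·14.75·1.403^(2/3)·√0.003096 = 79.12 m³/s.
Channel B: For a triangular section with side slope z = 3: A = zy² = 3×1.9² = 10.83 m²; P = 2y√(1+z²) = 2×1.9×3.162 = 12.02 m. Hydraulic radius R = A/P = 10.83/12.02 = 0.9012 m. Q_B = (1/0.013)·10.83·0.9012^(2/3)·√0.003096 = 43.25 m³/s.
The larger discharge is 79.12 m³/s and the smaller is 43.25 m³/s; the ratio is 1.83.

1.83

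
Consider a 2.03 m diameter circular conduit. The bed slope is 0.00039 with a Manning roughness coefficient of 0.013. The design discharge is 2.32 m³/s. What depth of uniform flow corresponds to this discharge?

Manning's equation rearranged: A R^(2/3) = nQ / (1·√S) = 0.013 × 2.32 / (√0.00039) = 1.527.
At y = 1.43 m: A R^(2/3) = 1.738 — too large.
At y = 0.92 m: A R^(2/3) = 0.8685 — too small.
At y = 1.3 m: A R^(2/3) = 1.525 — close enough.

y_n = 1.3 m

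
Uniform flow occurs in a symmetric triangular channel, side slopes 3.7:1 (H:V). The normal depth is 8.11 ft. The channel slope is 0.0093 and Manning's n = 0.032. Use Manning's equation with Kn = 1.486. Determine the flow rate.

For a triangular section with side slope z = 3.7: A = zy² = 3.7×8.11² = 243.4 ft²; P = 2y√(1+z²) = 2×8.11×3.833 = 62.17 ft.
Hydraulic radius R = A/P = 243.4/62.17 = 3.915 ft.
Manning's equation: Q = (1.486/n) A R^(2/3) S^(1/2) = (1.486/0.032) × 243.4 × 3.915^(2/3) × 0.0093^(1/2) = 2710 ft³/s.

Q = 2710 ft³/s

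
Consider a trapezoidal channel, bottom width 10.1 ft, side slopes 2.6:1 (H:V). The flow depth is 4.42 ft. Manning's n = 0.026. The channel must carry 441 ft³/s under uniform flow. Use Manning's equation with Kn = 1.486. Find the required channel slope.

S = 0.0017

With bottom width b = 10.1 ft and side slope z = 2.6: A = (b + zy)y = (10.1 + 2.6×4.42)×4.42 = 95.44 ft²; P = b + 2y√(1+z²) = 10.1 + 2×4.42×2.786 = 34.73 ft.
Hydraulic radius R = A/P = 95.44/34.73 = 2.748 ft.
From Manning's equation, S = [nQ / (1.486 A R^(2/3))]² = [0.026 × 441 / (1.486 × 95.44 × 2.748^(2/3))]² = 0.0017.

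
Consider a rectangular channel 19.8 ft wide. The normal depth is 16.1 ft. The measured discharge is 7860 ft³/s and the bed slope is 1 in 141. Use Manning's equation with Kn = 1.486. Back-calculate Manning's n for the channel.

n = 0.017

Flow area A = b·y = 19.8 × 16.1 = 318.8 ft². Wetted perimeter P = b + 2y = 19.8 + 2×16.1 = 52 ft.
Hydraulic radius R = A/P = 318.8/52 = 6.13 ft.
Rearranging Manning's equation: n = (1.486/Q) A R^(2/3) S^(1/2) = (1.486/7860) × 318.8 × 6.13^(2/3) × √0.007092 = 0.017.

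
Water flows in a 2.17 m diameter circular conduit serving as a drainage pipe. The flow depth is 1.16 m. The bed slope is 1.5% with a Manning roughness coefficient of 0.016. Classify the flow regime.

For a circular section of diameter D = 2.17 m at depth y = 1.16 m, the central angle is θ = 2 arccos(1 − 2y/D) = 3.28 rad. Then A = (D²/8)(θ − sin θ) = 2.012 m² and P = Dθ/2 = 3.559 m.
Hydraulic radius R = A/P = 2.012/3.559 = 0.5653 m.
V = (1/n) R^(2/3) √S = (1/0.016) × 0.5653^(2/3) × √0.015 = 5.233 m/s. Hydraulic depth D_h = A/T = 2.012/2.165 = 0.9293 m.
Froude number Fr = V/√(g·D_h) = 5.233/√(9.81×0.9293) = 1.73, which is greater than 1, so the flow is supercritical.

supercritical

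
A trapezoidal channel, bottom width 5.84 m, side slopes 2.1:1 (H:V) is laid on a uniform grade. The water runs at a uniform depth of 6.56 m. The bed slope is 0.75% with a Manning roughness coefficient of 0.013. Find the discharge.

Q = 1990 m³/s

With bottom width b = 5.84 m and side slope z = 2.1: A = (b + zy)y = (5.84 + 2.1×6.56)×6.56 = 128.7 m²; P = b + 2y√(1+z²) = 5.84 + 2×6.56×2.326 = 36.36 m.
Hydraulic radius R = A/P = 128.7/36.36 = 3.539 m.
Manning's equation: Q = (1/n) A R^(2/3) S^(1/2) = (1/0.013) × 128.7 × 3.539^(2/3) × 0.0075^(1/2) = 1990 m³/s.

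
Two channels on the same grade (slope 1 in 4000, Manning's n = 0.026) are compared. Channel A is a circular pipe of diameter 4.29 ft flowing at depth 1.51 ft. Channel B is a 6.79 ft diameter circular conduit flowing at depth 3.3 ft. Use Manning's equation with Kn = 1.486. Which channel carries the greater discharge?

channel B

Channel A: For a circular section of diameter D = 4.29 ft at depth y = 1.51 ft, the central angle is θ = 2 arccos(1 − 2y/D) = 2.541 rad. Then A = (D²/8)(θ − sin θ) = 4.543 ft² and P = Dθ/2 = 5.449 ft. Hydraulic radius R = A/P = 4.543/5.449 = 0.8338 ft. Q_A = (1.486/0.026)·4.543·0.8338^(2/3)·√0.00025 = 3.637 ft³/s.
Channel B: For a circular section of diameter D = 6.79 ft at depth y = 3.3 ft, the central angle is θ = 2 arccos(1 − 2y/D) = 3.086 rad. Then A = (D²/8)(θ − sin θ) = 17.46 ft² and P = Dθ/2 = 10.48 ft. Hydraulic radius R = A/P = 17.46/10.48 = 1.667 ft. Q_B = (1.486/0.026)·17.46·1.667^(2/3)·√0.00025 = 22.18 ft³/s.
Q_A = 3.637 ft³/s vs Q_B = 22.18 ft³/s, so channel B carries more.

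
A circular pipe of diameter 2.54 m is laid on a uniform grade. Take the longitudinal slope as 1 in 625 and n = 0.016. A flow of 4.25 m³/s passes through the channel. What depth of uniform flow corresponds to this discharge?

y_n = 1.2 m

Manning's equation rearranged: A R^(2/3) = nQ / (1·√S) = 0.016 × 4.25 / (√0.0016) = 1.7.
Trying y = 0.983 m: A R^(2/3) = 1.187 — too small.
Trying y = 1.33 m: A R^(2/3) = 2.023 — too large.
Trying y = 1.2 m: A R^(2/3) = 1.698 — close enough.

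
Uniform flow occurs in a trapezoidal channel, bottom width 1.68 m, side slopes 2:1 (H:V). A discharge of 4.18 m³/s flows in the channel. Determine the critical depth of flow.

At critical depth, Q² T / (g A³) = 1, i.e. A³/T = Q²/g = 4.18²/9.81 = 1.781.
Trying y = 0.716 m: A³/T = 2.435 — too large.
Trying y = 0.658 m: A³/T = 1.777 — matches.

y_c = 0.658 m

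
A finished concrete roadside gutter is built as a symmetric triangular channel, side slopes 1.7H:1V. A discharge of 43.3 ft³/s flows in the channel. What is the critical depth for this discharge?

At critical depth, Q² T / (g A³) = 1, i.e. A³/T = Q²/g = 43.3²/32.2 = 58.23.
At y = 1.59 ft: A³/T = 14.68 — too small.
At y = 2.38 ft: A³/T = 110.3 — too large.
At y = 2.09 ft: A³/T = 57.62 — matches.

y_c = 2.09 ft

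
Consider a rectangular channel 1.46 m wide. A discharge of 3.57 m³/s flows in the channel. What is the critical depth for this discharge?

y_c = 0.848 m

For a rectangular channel, critical depth y_c = (q²/g)^(1/3) where q = Q/b = 3.57/1.46 = 2.445 m²/s.
So y_c = (2.445²/9.81)^(1/3) = 0.848 m.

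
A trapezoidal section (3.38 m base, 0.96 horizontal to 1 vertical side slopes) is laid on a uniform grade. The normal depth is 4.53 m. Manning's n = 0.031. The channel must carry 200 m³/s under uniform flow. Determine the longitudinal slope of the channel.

S = 0.011

With bottom width b = 3.38 m and side slope z = 0.96: A = (b + zy)y = (3.38 + 0.96×4.53)×4.53 = 35.01 m²; P = b + 2y√(1+z²) = 3.38 + 2×4.53×1.386 = 15.94 m.
Hydraulic radius R = A/P = 35.01/15.94 = 2.197 m.
From Manning's equation, S = [nQ / (1 A R^(2/3))]² = [0.031 × 200 / (1 × 35.01 × 2.197^(2/3))]² = 0.011.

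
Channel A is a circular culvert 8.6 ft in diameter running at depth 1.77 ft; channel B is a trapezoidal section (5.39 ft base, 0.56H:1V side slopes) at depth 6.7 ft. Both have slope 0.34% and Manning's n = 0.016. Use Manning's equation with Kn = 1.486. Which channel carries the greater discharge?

channel B

Channel A: For a circular section of diameter D = 8.6 ft at depth y = 1.77 ft, the central angle is θ = 2 arccos(1 − 2y/D) = 1.884 rad. Then A = (D²/8)(θ − sin θ) = 8.616 ft² and P = Dθ/2 = 8.099 ft. Hydraulic radius R = A/P = 8.616/8.099 = 1.064 ft. Q_A = (1.486/0.016)·8.616·1.064^(2/3)·√0.0034 = 48.63 ft³/s.
Channel B: With bottom width b = 5.39 ft and side slope z = 0.56: A = (b + zy)y = (5.39 + 0.56×6.7)×6.7 = 61.25 ft²; P = b + 2y√(1+z²) = 5.39 + 2×6.7×1.146 = 20.75 ft. Hydraulic radius R = A/P = 61.25/20.75 = 2.952 ft. Q_B = (1.486/0.016)·61.25·2.952^(2/3)·√0.0034 = 682.6 ft³/s.
Q_A = 48.63 ft³/s vs Q_B = 682.6 ft³/s, so channel B carries more.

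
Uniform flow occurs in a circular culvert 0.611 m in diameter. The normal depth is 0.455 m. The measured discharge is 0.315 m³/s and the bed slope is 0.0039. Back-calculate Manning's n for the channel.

For a circular section of diameter D = 0.611 m at depth y = 0.455 m, the central angle is θ = 2 arccos(1 − 2y/D) = 4.164 rad. Then A = (D²/8)(θ − sin θ) = 0.2342 m² and P = Dθ/2 = 1.272 m.
Hydraulic radius R = A/P = 0.2342/1.272 = 0.1841 m.
Rearranging Manning's equation: n = (1/Q) A R^(2/3) S^(1/2) = (1/0.315) × 0.2342 × 0.1841^(2/3) × √0.0039 = 0.015.

n = 0.015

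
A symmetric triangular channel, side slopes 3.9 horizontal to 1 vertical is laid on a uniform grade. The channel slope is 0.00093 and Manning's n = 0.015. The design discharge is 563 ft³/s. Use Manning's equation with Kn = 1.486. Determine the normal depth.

Manning's equation rearranged: A R^(2/3) = nQ / (1.486·√S) = 0.015 × 563 / (1.486 × √0.00093) = 186.4.
Try y = 4.31 ft: A R^(2/3) = 118.3 — too small.
Try y = 5.61 ft: A R^(2/3) = 239 — too large.
Try y = 5.11 ft: A R^(2/3) = 186.3 — ≈ 186.4.

y_n = 5.11 ft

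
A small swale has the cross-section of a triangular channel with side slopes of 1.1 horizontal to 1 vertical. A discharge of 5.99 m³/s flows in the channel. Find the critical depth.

At critical depth, Q² T / (g A³) = 1, i.e. A³/T = Q²/g = 5.99²/9.81 = 3.658.
Trying y = 1.79 m: A³/T = 11.12 — over.
Trying y = 0.999 m: A³/T = 0.602 — short.
Trying y = 1.43 m: A³/T = 3.618 — ≈ 3.658.

y_c = 1.43 m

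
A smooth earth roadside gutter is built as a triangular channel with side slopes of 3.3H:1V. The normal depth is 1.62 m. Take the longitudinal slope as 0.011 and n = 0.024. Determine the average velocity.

V = 3.69 m/s

For a triangular section with side slope z = 3.3: A = zy² = 3.3×1.62² = 8.661 m²; P = 2y√(1+z²) = 2×1.62×3.448 = 11.17 m.
Hydraulic radius R = A/P = 8.661/11.17 = 0.7752 m.
From Manning's equation, V = (1/n) R^(2/3) S^(1/2) = (1/0.024) × 0.7752^(2/3) × 0.011^(1/2) = 3.69 m/s.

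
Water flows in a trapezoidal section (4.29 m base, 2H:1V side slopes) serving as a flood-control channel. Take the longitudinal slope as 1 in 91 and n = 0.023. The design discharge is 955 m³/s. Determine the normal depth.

Manning's equation rearranged: A R^(2/3) = nQ / (1·√S) = 0.023 × 955 / (√0.01099) = 209.5.
At y = 7.05 m: A R^(2/3) = 305.6 — high.
At y = 6 m: A R^(2/3) = 209.6 — ≈ 209.5.

y_n = 6 m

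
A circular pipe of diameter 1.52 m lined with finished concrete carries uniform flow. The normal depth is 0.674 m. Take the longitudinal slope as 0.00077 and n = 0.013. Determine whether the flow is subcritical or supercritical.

For a circular section of diameter D = 1.52 m at depth y = 0.674 m, the central angle is θ = 2 arccos(1 − 2y/D) = 2.915 rad. Then A = (D²/8)(θ − sin θ) = 0.7769 m² and P = Dθ/2 = 2.215 m.
Hydraulic radius R = A/P = 0.7769/2.215 = 0.3507 m.
V = (1/n) R^(2/3) √S = (1/0.013) × 0.3507^(2/3) × √0.00077 = 1.061 m/s. Hydraulic depth D_h = A/T = 0.7769/1.51 = 0.5144 m.
Froude number Fr = V/√(g·D_h) = 1.061/√(9.81×0.5144) = 0.473, which is less than 1, so the flow is subcritical.

subcritical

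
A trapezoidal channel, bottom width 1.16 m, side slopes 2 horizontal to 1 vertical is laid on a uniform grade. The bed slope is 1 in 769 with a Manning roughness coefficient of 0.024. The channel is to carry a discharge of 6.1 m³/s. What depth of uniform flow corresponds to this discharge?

Manning's equation rearranged: A R^(2/3) = nQ / (1·√S) = 0.024 × 6.1 / (√0.0013) = 4.06.
Try y = 1.68 m: A R^(2/3) = 6.95 — high.
Try y = 0.978 m: A R^(2/3) = 2.047 — low.
Try y = 1.33 m: A R^(2/3) = 4.062 — ≈ 4.06.

y_n = 1.33 m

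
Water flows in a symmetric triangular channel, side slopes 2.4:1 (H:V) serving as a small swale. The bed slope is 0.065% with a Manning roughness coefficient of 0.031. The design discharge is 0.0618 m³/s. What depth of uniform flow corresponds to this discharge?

Manning's equation rearranged: A R^(2/3) = nQ / (1·√S) = 0.031 × 0.0618 / (√0.00065) = 0.07514.
Trying y = 0.267 m: A R^(2/3) = 0.04237 — low.
Trying y = 0.331 m: A R^(2/3) = 0.07514 — close enough.

y_n = 0.331 m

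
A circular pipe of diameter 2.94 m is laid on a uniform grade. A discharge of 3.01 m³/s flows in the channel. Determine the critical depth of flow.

y_c = 0.736 m

At critical depth, Q² T / (g A³) = 1, i.e. A³/T = Q²/g = 3.01²/9.81 = 0.9236.
Try y = 0.631 m: A³/T = 0.5061 — too small.
Try y = 0.897 m: A³/T = 1.991 — too large.
Try y = 0.736 m: A³/T = 0.923 — close enough.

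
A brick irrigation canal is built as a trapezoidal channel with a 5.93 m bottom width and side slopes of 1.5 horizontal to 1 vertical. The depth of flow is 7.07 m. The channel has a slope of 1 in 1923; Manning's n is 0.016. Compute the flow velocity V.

With bottom width b = 5.93 m and side slope z = 1.5: A = (b + zy)y = (5.93 + 1.5×7.07)×7.07 = 116.9 m²; P = b + 2y√(1+z²) = 5.93 + 2×7.07×1.803 = 31.42 m.
Hydraulic radius R = A/P = 116.9/31.42 = 3.72 m.
From Manning's equation, V = (1/n) R^(2/3) S^(1/2) = (1/0.016) × 3.72^(2/3) × 0.00052^(1/2) = 3.42 m/s.

V = 3.42 m/s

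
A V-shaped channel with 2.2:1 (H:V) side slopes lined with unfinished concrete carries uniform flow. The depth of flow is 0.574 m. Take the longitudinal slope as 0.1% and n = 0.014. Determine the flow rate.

Q = 0.669 m³/s

For a triangular section with side slope z = 2.2: A = zy² = 2.2×0.574² = 0.7248 m²; P = 2y√(1+z²) = 2×0.574×2.417 = 2.774 m.
Hydraulic radius R = A/P = 0.7248/2.774 = 0.2613 m.
Manning's equation: Q = (1/n) A R^(2/3) S^(1/2) = (1/0.014) × 0.7248 × 0.2613^(2/3) × 0.001^(1/2) = 0.669 m³/s.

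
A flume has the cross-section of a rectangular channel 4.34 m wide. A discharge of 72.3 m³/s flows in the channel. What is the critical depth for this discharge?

y_c = 3.05 m

For a rectangular channel, critical depth y_c = (q²/g)^(1/3) where q = Q/b = 72.3/4.34 = 16.66 m²/s.
So y_c = (16.66²/9.81)^(1/3) = 3.05 m.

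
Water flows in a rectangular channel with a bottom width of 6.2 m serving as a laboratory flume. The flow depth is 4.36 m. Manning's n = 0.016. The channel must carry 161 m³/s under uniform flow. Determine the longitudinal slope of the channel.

Flow area A = b·y = 6.2 × 4.36 = 27.03 m². Wetted perimeter P = b + 2y = 6.2 + 2×4.36 = 14.92 m.
Hydraulic radius R = A/P = 27.03/14.92 = 1.812 m.
From Manning's equation, S = [nQ / (1 A R^(2/3))]² = [0.016 × 161 / (1 × 27.03 × 1.812^(2/3))]² = 0.00411.

S = 0.00411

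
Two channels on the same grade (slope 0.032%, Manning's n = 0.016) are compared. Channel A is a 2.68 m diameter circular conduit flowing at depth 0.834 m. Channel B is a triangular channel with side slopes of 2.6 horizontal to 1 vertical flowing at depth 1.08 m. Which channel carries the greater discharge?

Channel A: For a circular section of diameter D = 2.68 m at depth y = 0.834 m, the central angle is θ = 2 arccos(1 − 2y/D) = 2.367 rad. Then A = (D²/8)(θ − sin θ) = 1.497 m² and P = Dθ/2 = 3.172 m. Hydraulic radius R = A/P = 1.497/3.172 = 0.4721 m. Q_A = (1/0.016)·1.497·0.4721^(2/3)·√0.00032 = 1.015 m³/s.
Channel B: For a triangular section with side slope z = 2.6: A = zy² = 2.6×1.08² = 3.033 m²; P = 2y√(1+z²) = 2×1.08×2.786 = 6.017 m. Hydraulic radius R = A/P = 3.033/6.017 = 0.504 m. Q_B = (1/0.016)·3.033·0.504^(2/3)·√0.00032 = 2.147 m³/s.
Q_A = 1.015 m³/s vs Q_B = 2.147 m³/s, so channel B carries more.

channel B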